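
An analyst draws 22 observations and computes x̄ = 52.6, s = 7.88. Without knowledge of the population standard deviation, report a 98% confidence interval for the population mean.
(48.37, 56.83)

t-interval (σ unknown):
df = n - 1 = 21
t* = 2.518 for 98% confidence

Margin of error = t* · s/√n = 2.518 · 7.88/√22 = 4.23

CI: (48.37, 56.83)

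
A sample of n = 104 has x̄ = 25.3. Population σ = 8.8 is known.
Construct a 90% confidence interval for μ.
(23.88, 26.72)

z-interval (σ known):
z* = 1.645 for 90% confidence

Margin of error = z* · σ/√n = 1.645 · 8.8/√104 = 1.42

CI: (25.3 - 1.42, 25.3 + 1.42) = (23.88, 26.72)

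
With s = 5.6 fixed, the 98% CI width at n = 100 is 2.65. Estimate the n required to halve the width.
n ≈ 400

CI width ∝ 1/√n
To reduce width by factor 2, need √n to grow by 2 → need 2² = 4 times as many samples.

Current: n = 100, width = 2.65
New: n = 400, width ≈ 1.31

Width reduced by factor of 2.65/1.31 = 2.02.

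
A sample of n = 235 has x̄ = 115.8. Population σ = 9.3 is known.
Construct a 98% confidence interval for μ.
(114.39, 117.21)

z-interval (σ known):
z* = 2.326 for 98% confidence

Margin of error = z* · σ/√n = 2.326 · 9.3/√235 = 1.41

CI: (115.8 - 1.41, 115.8 + 1.41) = (114.39, 117.21)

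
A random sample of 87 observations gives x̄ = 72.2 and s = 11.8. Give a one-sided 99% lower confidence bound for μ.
μ ≥ 69.20

Lower bound (one-sided):
t* = 2.370 (one-sided for 99%)
Lower bound = x̄ - t* · s/√n = 72.2 - 2.370 · 11.8/√87 = 69.20

We are 99% confident that μ ≥ 69.20.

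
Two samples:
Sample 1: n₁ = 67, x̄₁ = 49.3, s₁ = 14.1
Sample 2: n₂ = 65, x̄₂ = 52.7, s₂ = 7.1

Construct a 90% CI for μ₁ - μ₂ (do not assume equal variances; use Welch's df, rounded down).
(-6.61, -0.19)

Difference: x̄₁ - x̄₂ = -3.40
SE = √(s₁²/n₁ + s₂²/n₂) = √(14.1²/67 + 7.1²/65) = 1.9346
df = 98.10 → 98 (Welch–Satterthwaite, rounded down)
t* = 1.661

CI: -3.40 ± 1.661 · 1.9346 = -3.40 ± 3.21 = (-6.61, -0.19)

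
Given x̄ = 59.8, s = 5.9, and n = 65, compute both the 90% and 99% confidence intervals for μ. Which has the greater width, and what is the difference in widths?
99% CI is wider by 1.45

df = 64
90% CI: t* = 1.669, (58.58, 61.02), width = 2 · t* · s/√n = 2.44
99% CI: t* = 2.655, (57.86, 61.74), width = 2 · t* · s/√n = 3.89

The 99% CI is wider by 3.89 - 2.44 = 1.45.
Higher confidence requires a wider interval.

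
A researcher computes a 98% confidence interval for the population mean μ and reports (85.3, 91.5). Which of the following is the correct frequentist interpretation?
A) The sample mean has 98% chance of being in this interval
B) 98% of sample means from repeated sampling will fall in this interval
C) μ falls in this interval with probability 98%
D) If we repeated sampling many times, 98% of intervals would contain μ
D

A) Wrong — x̄ is observed and sits in the interval by construction.
B) Wrong — coverage applies to intervals containing μ, not to future x̄ values.
C) Wrong — μ is fixed; the randomness lives in the interval, not in μ.
D) Correct — this is the frequentist long-run coverage interpretation.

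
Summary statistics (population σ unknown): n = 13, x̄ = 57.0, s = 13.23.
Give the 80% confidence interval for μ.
(52.02, 61.98)

t-interval (σ unknown):
df = n - 1 = 12
t* = 1.356 for 80% confidence

Margin of error = t* · s/√n = 1.356 · 13.23/√13 = 4.98

CI: (52.02, 61.98)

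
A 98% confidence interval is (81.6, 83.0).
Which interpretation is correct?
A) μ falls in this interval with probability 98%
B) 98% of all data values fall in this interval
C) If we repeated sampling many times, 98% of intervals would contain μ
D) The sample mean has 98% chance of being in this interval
C

A) Wrong — μ is fixed; the randomness lives in the interval, not in μ.
B) Wrong — a CI is about the parameter μ, not individual data values.
C) Correct — this is the frequentist long-run coverage interpretation.
D) Wrong — x̄ is observed and sits in the interval by construction.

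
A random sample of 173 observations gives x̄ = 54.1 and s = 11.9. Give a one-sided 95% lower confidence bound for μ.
μ ≥ 52.60

Lower bound (one-sided):
t* = 1.654 (one-sided for 95%)
Lower bound = x̄ - t* · s/√n = 54.1 - 1.654 · 11.9/√173 = 52.60

We are 95% confident that μ ≥ 52.60.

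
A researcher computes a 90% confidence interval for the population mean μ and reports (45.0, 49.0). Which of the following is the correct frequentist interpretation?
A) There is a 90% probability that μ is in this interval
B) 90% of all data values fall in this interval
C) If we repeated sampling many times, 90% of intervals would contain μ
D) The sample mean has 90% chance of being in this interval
C

A) Wrong — μ is fixed; the randomness lives in the interval, not in μ.
B) Wrong — a CI is about the parameter μ, not individual data values.
C) Correct — this is the frequentist long-run coverage interpretation.
D) Wrong — x̄ is observed and sits in the interval by construction.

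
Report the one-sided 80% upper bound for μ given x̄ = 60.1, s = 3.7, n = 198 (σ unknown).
μ ≤ 60.32

Upper bound (one-sided):
t* = 0.843 (one-sided for 80%)
Upper bound = x̄ + t* · s/√n = 60.1 + 0.843 · 3.7/√198 = 60.32

We are 80% confident that μ ≤ 60.32.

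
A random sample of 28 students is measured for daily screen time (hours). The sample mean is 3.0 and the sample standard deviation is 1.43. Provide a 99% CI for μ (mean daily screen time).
(2.25, 3.75)

t-interval (σ unknown):
df = n - 1 = 27
t* = 2.771 for 99% confidence

Margin of error = t* · s/√n = 2.771 · 1.43/√28 = 0.75

CI: (2.25, 3.75)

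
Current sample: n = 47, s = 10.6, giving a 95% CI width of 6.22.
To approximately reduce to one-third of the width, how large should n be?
n ≈ 423

CI width ∝ 1/√n
To reduce width by factor 3, need √n to grow by 3 → need 3² = 9 times as many samples.

Current: n = 47, width = 6.22
New: n = 423, width ≈ 2.03

Width reduced by factor of 6.22/2.03 = 3.06.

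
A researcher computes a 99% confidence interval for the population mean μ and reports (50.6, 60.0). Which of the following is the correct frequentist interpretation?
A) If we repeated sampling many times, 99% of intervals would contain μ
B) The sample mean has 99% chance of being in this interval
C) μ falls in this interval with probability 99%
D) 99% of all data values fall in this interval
A

A) Correct — this is the frequentist long-run coverage interpretation.
B) Wrong — x̄ is observed and sits in the interval by construction.
C) Wrong — μ is fixed; the randomness lives in the interval, not in μ.
D) Wrong — a CI is about the parameter μ, not individual data values.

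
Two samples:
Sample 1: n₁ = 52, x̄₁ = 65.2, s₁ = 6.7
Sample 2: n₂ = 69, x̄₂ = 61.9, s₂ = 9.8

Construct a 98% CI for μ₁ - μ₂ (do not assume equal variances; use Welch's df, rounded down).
(-0.24, 6.84)

Difference: x̄₁ - x̄₂ = 3.30
SE = √(s₁²/n₁ + s₂²/n₂) = √(6.7²/52 + 9.8²/69) = 1.5017
df = 117.99 → 117 (Welch–Satterthwaite, rounded down)
t* = 2.359

CI: 3.30 ± 2.359 · 1.5017 = 3.30 ± 3.54 = (-0.24, 6.84)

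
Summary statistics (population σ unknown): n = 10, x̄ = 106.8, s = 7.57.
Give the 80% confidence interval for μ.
(103.49, 110.11)

t-interval (σ unknown):
df = n - 1 = 9
t* = 1.383 for 80% confidence

Margin of error = t* · s/√n = 1.383 · 7.57/√10 = 3.31

CI: (103.49, 110.11)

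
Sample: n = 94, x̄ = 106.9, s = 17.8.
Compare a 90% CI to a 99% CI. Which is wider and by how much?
99% CI is wider by 3.56

df = 93
90% CI: t* = 1.661, (103.85, 109.95), width = 2 · t* · s/√n = 6.10
99% CI: t* = 2.630, (102.07, 111.73), width = 2 · t* · s/√n = 9.66

The 99% CI is wider by 9.66 - 6.10 = 3.56.
Higher confidence requires a wider interval.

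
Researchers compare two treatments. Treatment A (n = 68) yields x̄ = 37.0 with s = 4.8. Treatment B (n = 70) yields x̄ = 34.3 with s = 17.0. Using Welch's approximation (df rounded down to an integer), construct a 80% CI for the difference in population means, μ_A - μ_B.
(-0.03, 5.43)

Difference: x̄₁ - x̄₂ = 2.70
SE = √(s₁²/n₁ + s₂²/n₂) = √(4.8²/68 + 17.0²/70) = 2.1136
df = 80.23 → 80 (Welch–Satterthwaite, rounded down)
t* = 1.292

CI: 2.70 ± 1.292 · 2.1136 = 2.70 ± 2.73 = (-0.03, 5.43)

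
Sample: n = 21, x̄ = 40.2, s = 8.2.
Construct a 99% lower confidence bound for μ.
μ ≥ 35.68

Lower bound (one-sided):
t* = 2.528 (one-sided for 99%)
Lower bound = x̄ - t* · s/√n = 40.2 - 2.528 · 8.2/√21 = 35.68

We are 99% confident that μ ≥ 35.68.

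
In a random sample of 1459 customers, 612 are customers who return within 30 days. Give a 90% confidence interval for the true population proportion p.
(0.398, 0.441)

Proportion CI:
p̂ = 612/1459 = 0.41947
SE = √(p̂(1-p̂)/n) = √(0.41947 · 0.58053 / 1459) = 0.01292

z* = 1.645
Margin = z* · SE = 1.645 · 0.01292 = 0.0213

CI: 0.41947 ± 0.0213 = (0.398, 0.441)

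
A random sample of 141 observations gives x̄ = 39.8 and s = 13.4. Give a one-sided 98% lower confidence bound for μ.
μ ≥ 37.46

Lower bound (one-sided):
t* = 2.073 (one-sided for 98%)
Lower bound = x̄ - t* · s/√n = 39.8 - 2.073 · 13.4/√141 = 37.46

We are 98% confident that μ ≥ 37.46.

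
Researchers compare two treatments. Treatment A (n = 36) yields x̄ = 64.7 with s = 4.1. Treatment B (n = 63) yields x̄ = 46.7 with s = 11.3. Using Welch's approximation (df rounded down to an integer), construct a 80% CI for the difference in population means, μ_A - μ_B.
(15.96, 20.04)

Difference: x̄₁ - x̄₂ = 18.00
SE = √(s₁²/n₁ + s₂²/n₂) = √(4.1²/36 + 11.3²/63) = 1.5792
df = 85.79 → 85 (Welch–Satterthwaite, rounded down)
t* = 1.292

CI: 18.00 ± 1.292 · 1.5792 = 18.00 ± 2.04 = (15.96, 20.04)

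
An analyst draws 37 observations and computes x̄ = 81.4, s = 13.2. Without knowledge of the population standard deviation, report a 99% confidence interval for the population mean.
(75.50, 87.30)

t-interval (σ unknown):
df = n - 1 = 36
t* = 2.719 for 99% confidence

Margin of error = t* · s/√n = 2.719 · 13.2/√37 = 5.90

CI: (75.50, 87.30)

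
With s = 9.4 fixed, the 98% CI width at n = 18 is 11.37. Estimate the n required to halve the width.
n ≈ 72

CI width ∝ 1/√n
To reduce width by factor 2, need √n to grow by 2 → need 2² = 4 times as many samples.

Current: n = 18, width = 11.37
New: n = 72, width ≈ 5.27

Width reduced by factor of 11.37/5.27 = 2.16.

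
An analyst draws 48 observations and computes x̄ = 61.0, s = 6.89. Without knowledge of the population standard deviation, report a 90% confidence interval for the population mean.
(59.33, 62.67)

t-interval (σ unknown):
df = n - 1 = 47
t* = 1.678 for 90% confidence

Margin of error = t* · s/√n = 1.678 · 6.89/√48 = 1.67

CI: (59.33, 62.67)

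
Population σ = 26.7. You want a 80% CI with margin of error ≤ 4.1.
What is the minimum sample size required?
n ≥ 70

For margin E ≤ 4.1:
n ≥ (z* · σ / E)²
n ≥ (1.282 · 26.7 / 4.1)²
n ≥ 69.70

Minimum n = 70 (rounding up)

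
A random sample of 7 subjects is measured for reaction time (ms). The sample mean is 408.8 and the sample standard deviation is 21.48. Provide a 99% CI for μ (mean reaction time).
(378.70, 438.90)

t-interval (σ unknown):
df = n - 1 = 6
t* = 3.707 for 99% confidence

Margin of error = t* · s/√n = 3.707 · 21.48/√7 = 30.10

CI: (378.70, 438.90)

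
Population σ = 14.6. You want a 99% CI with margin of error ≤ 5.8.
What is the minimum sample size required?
n ≥ 43

For margin E ≤ 5.8:
n ≥ (z* · σ / E)²
n ≥ (2.576 · 14.6 / 5.8)²
n ≥ 42.05

Minimum n = 43 (rounding up)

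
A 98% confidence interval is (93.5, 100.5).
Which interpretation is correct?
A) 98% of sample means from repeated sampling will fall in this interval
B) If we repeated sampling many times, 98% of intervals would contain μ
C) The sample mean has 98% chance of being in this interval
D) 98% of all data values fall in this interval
B

A) Wrong — coverage applies to intervals containing μ, not to future x̄ values.
B) Correct — this is the frequentist long-run coverage interpretation.
C) Wrong — x̄ is observed and sits in the interval by construction.
D) Wrong — a CI is about the parameter μ, not individual data values.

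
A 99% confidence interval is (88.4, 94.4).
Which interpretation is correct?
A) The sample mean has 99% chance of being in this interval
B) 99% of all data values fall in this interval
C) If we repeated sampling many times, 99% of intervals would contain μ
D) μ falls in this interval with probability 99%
C

A) Wrong — x̄ is observed and sits in the interval by construction.
B) Wrong — a CI is about the parameter μ, not individual data values.
C) Correct — this is the frequentist long-run coverage interpretation.
D) Wrong — μ is fixed; the randomness lives in the interval, not in μ.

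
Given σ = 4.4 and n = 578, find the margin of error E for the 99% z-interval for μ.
Margin of error = 0.47

Margin of error = z* · σ/√n
= 2.576 · 4.4/√578
= 2.576 · 4.4/24.0416
= 0.47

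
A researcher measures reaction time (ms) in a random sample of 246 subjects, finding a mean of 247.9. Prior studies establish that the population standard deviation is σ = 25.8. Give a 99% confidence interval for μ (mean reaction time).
(243.66, 252.14)

z-interval (σ known):
z* = 2.576 for 99% confidence

Margin of error = z* · σ/√n = 2.576 · 25.8/√246 = 4.24

CI: (247.9 - 4.24, 247.9 + 4.24) = (243.66, 252.14)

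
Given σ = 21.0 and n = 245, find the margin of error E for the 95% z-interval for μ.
Margin of error = 2.63

Margin of error = z* · σ/√n
= 1.960 · 21.0/√245
= 1.960 · 21.0/15.6525
= 2.63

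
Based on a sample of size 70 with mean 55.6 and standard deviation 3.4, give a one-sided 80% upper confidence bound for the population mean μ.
μ ≤ 55.94

Upper bound (one-sided):
t* = 0.847 (one-sided for 80%)
Upper bound = x̄ + t* · s/√n = 55.6 + 0.847 · 3.4/√70 = 55.94

We are 80% confident that μ ≤ 55.94.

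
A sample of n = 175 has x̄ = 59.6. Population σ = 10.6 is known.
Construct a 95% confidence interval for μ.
(58.03, 61.17)

z-interval (σ known):
z* = 1.960 for 95% confidence

Margin of error = z* · σ/√n = 1.960 · 10.6/√175 = 1.57

CI: (59.6 - 1.57, 59.6 + 1.57) = (58.03, 61.17)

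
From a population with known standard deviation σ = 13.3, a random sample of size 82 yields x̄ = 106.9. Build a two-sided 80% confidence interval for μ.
(105.02, 108.78)

z-interval (σ known):
z* = 1.282 for 80% confidence

Margin of error = z* · σ/√n = 1.282 · 13.3/√82 = 1.88

CI: (106.9 - 1.88, 106.9 + 1.88) = (105.02, 108.78)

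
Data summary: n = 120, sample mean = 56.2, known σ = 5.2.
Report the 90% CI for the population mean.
(55.42, 56.98)

z-interval (σ known):
z* = 1.645 for 90% confidence

Margin of error = z* · σ/√n = 1.645 · 5.2/√120 = 0.78

CI: (56.2 - 0.78, 56.2 + 0.78) = (55.42, 56.98)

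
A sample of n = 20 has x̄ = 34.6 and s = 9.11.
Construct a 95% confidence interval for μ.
(30.34, 38.86)

t-interval (σ unknown):
df = n - 1 = 19
t* = 2.093 for 95% confidence

Margin of error = t* · s/√n = 2.093 · 9.11/√20 = 4.26

CI: (30.34, 38.86)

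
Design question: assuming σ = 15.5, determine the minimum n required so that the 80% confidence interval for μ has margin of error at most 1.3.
n ≥ 234

For margin E ≤ 1.3:
n ≥ (z* · σ / E)²
n ≥ (1.282 · 15.5 / 1.3)²
n ≥ 233.64

Minimum n = 234 (rounding up)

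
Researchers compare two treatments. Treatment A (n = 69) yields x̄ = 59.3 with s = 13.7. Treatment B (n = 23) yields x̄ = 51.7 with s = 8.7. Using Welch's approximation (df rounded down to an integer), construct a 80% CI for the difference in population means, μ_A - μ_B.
(4.42, 10.78)

Difference: x̄₁ - x̄₂ = 7.60
SE = √(s₁²/n₁ + s₂²/n₂) = √(13.7²/69 + 8.7²/23) = 2.4517
df = 60.11 → 60 (Welch–Satterthwaite, rounded down)
t* = 1.296

CI: 7.60 ± 1.296 · 2.4517 = 7.60 ± 3.18 = (4.42, 10.78)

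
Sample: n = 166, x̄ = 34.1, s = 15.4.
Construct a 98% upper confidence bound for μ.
μ ≤ 36.57

Upper bound (one-sided):
t* = 2.070 (one-sided for 98%)
Upper bound = x̄ + t* · s/√n = 34.1 + 2.070 · 15.4/√166 = 36.57

We are 98% confident that μ ≤ 36.57.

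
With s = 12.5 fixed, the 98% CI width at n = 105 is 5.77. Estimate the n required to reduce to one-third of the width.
n ≈ 945

CI width ∝ 1/√n
To reduce width by factor 3, need √n to grow by 3 → need 3² = 9 times as many samples.

Current: n = 105, width = 5.77
New: n = 945, width ≈ 1.89

Width reduced by factor of 5.77/1.89 = 3.05.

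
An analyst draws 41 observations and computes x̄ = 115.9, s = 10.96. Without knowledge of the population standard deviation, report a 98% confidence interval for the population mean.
(111.75, 120.05)

t-interval (σ unknown):
df = n - 1 = 40
t* = 2.423 for 98% confidence

Margin of error = t* · s/√n = 2.423 · 10.96/√41 = 4.15

CI: (111.75, 120.05)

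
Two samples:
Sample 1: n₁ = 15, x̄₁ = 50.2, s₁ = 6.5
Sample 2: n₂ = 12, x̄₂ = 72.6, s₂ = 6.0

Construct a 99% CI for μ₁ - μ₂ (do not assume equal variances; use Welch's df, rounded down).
(-29.15, -15.65)

Difference: x̄₁ - x̄₂ = -22.40
SE = √(s₁²/n₁ + s₂²/n₂) = √(6.5²/15 + 6.0²/12) = 2.4118
df = 24.43 → 24 (Welch–Satterthwaite, rounded down)
t* = 2.797

CI: -22.40 ± 2.797 · 2.4118 = -22.40 ± 6.75 = (-29.15, -15.65)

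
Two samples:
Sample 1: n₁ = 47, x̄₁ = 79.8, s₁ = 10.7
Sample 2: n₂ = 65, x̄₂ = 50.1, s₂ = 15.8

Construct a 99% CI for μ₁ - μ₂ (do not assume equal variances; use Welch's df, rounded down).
(23.13, 36.27)

Difference: x̄₁ - x̄₂ = 29.70
SE = √(s₁²/n₁ + s₂²/n₂) = √(10.7²/47 + 15.8²/65) = 2.5053
df = 109.59 → 109 (Welch–Satterthwaite, rounded down)
t* = 2.622

CI: 29.70 ± 2.622 · 2.5053 = 29.70 ± 6.57 = (23.13, 36.27)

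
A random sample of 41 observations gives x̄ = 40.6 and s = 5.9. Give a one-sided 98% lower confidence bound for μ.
μ ≥ 38.64

Lower bound (one-sided):
t* = 2.123 (one-sided for 98%)
Lower bound = x̄ - t* · s/√n = 40.6 - 2.123 · 5.9/√41 = 38.64

We are 98% confident that μ ≥ 38.64.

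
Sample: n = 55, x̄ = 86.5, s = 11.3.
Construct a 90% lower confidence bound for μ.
μ ≥ 84.52

Lower bound (one-sided):
t* = 1.297 (one-sided for 90%)
Lower bound = x̄ - t* · s/√n = 86.5 - 1.297 · 11.3/√55 = 84.52

We are 90% confident that μ ≥ 84.52.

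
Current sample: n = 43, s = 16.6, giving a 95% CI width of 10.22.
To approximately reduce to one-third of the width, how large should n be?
n ≈ 387

CI width ∝ 1/√n
To reduce width by factor 3, need √n to grow by 3 → need 3² = 9 times as many samples.

Current: n = 43, width = 10.22
New: n = 387, width ≈ 3.32

Width reduced by factor of 10.22/3.32 = 3.08.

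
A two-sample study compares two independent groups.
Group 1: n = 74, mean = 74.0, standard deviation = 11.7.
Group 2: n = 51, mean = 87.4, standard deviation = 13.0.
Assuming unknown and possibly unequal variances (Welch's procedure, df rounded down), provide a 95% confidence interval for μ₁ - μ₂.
(-17.91, -8.89)

Difference: x̄₁ - x̄₂ = -13.40
SE = √(s₁²/n₁ + s₂²/n₂) = √(11.7²/74 + 13.0²/51) = 2.2724
df = 100.05 → 100 (Welch–Satterthwaite, rounded down)
t* = 1.984

CI: -13.40 ± 1.984 · 2.2724 = -13.40 ± 4.51 = (-17.91, -8.89)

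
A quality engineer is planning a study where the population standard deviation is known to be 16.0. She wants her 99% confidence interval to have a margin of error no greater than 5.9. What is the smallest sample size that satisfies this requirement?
n ≥ 49

For margin E ≤ 5.9:
n ≥ (z* · σ / E)²
n ≥ (2.576 · 16.0 / 5.9)²
n ≥ 48.80

Minimum n = 49 (rounding up)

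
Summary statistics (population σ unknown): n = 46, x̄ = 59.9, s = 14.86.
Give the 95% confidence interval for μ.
(55.49, 64.31)

t-interval (σ unknown):
df = n - 1 = 45
t* = 2.014 for 95% confidence

Margin of error = t* · s/√n = 2.014 · 14.86/√46 = 4.41

CI: (55.49, 64.31)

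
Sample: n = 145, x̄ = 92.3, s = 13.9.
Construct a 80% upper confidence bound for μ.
μ ≤ 93.27

Upper bound (one-sided):
t* = 0.844 (one-sided for 80%)
Upper bound = x̄ + t* · s/√n = 92.3 + 0.844 · 13.9/√145 = 93.27

We are 80% confident that μ ≤ 93.27.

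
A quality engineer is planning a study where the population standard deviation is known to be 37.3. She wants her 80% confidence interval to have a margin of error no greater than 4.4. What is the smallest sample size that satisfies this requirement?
n ≥ 119

For margin E ≤ 4.4:
n ≥ (z* · σ / E)²
n ≥ (1.282 · 37.3 / 4.4)²
n ≥ 118.11

Minimum n = 119 (rounding up)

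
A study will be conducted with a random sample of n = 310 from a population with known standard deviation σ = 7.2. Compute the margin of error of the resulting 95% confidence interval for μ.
Margin of error = 0.80

Margin of error = z* · σ/√n
= 1.960 · 7.2/√310
= 1.960 · 7.2/17.6068
= 0.80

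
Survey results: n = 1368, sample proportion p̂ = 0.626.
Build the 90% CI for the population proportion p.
(0.604, 0.648)

Proportion CI:
SE = √(p̂(1-p̂)/n) = √(0.626 · 0.374 / 1368) = 0.01308

z* = 1.645
Margin = z* · SE = 1.645 · 0.01308 = 0.0215

CI: 0.626 ± 0.0215 = (0.604, 0.648)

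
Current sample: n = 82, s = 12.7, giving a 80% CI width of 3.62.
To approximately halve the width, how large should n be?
n ≈ 328

CI width ∝ 1/√n
To reduce width by factor 2, need √n to grow by 2 → need 2² = 4 times as many samples.

Current: n = 82, width = 3.62
New: n = 328, width ≈ 1.80

Width reduced by factor of 3.62/1.80 = 2.01.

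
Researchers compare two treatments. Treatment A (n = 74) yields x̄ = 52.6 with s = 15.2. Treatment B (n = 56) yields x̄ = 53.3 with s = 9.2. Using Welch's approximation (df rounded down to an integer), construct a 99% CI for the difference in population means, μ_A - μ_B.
(-6.33, 4.93)

Difference: x̄₁ - x̄₂ = -0.70
SE = √(s₁²/n₁ + s₂²/n₂) = √(15.2²/74 + 9.2²/56) = 2.1526
df = 122.64 → 122 (Welch–Satterthwaite, rounded down)
t* = 2.617

CI: -0.70 ± 2.617 · 2.1526 = -0.70 ± 5.63 = (-6.33, 4.93)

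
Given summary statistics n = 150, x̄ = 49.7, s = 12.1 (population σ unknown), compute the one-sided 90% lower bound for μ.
μ ≥ 48.43

Lower bound (one-sided):
t* = 1.287 (one-sided for 90%)
Lower bound = x̄ - t* · s/√n = 49.7 - 1.287 · 12.1/√150 = 48.43

We are 90% confident that μ ≥ 48.43.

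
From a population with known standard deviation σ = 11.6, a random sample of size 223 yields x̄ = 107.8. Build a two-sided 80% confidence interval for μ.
(106.80, 108.80)

z-interval (σ known):
z* = 1.282 for 80% confidence

Margin of error = z* · σ/√n = 1.282 · 11.6/√223 = 1.00

CI: (107.8 - 1.00, 107.8 + 1.00) = (106.80, 108.80)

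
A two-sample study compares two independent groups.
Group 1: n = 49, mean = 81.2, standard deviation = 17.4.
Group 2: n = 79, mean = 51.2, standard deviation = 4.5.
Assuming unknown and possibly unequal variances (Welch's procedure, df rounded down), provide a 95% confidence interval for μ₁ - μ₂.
(24.91, 35.09)

Difference: x̄₁ - x̄₂ = 30.00
SE = √(s₁²/n₁ + s₂²/n₂) = √(17.4²/49 + 4.5²/79) = 2.5368
df = 52.01 → 52 (Welch–Satterthwaite, rounded down)
t* = 2.007

CI: 30.00 ± 2.007 · 2.5368 = 30.00 ± 5.09 = (24.91, 35.09)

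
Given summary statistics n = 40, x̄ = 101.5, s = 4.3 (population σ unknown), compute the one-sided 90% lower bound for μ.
μ ≥ 100.61

Lower bound (one-sided):
t* = 1.304 (one-sided for 90%)
Lower bound = x̄ - t* · s/√n = 101.5 - 1.304 · 4.3/√40 = 100.61

We are 90% confident that μ ≥ 100.61.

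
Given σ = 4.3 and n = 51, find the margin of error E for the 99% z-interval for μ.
Margin of error = 1.55

Margin of error = z* · σ/√n
= 2.576 · 4.3/√51
= 2.576 · 4.3/7.1414
= 1.55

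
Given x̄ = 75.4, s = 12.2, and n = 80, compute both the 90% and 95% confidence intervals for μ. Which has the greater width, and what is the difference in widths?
95% CI is wider by 0.89

df = 79
90% CI: t* = 1.664, (73.13, 77.67), width = 2 · t* · s/√n = 4.54
95% CI: t* = 1.990, (72.69, 78.11), width = 2 · t* · s/√n = 5.43

The 95% CI is wider by 5.43 - 4.54 = 0.89.
Higher confidence requires a wider interval.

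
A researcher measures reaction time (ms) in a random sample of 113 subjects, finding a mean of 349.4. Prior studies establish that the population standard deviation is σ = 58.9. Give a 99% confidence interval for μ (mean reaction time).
(335.13, 363.67)

z-interval (σ known):
z* = 2.576 for 99% confidence

Margin of error = z* · σ/√n = 2.576 · 58.9/√113 = 14.27

CI: (349.4 - 14.27, 349.4 + 14.27) = (335.13, 363.67)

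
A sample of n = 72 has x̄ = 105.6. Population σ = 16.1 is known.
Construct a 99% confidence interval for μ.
(100.71, 110.49)

z-interval (σ known):
z* = 2.576 for 99% confidence

Margin of error = z* · σ/√n = 2.576 · 16.1/√72 = 4.89

CI: (105.6 - 4.89, 105.6 + 4.89) = (100.71, 110.49)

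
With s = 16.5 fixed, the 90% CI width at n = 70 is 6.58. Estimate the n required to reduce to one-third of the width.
n ≈ 630

CI width ∝ 1/√n
To reduce width by factor 3, need √n to grow by 3 → need 3² = 9 times as many samples.

Current: n = 70, width = 6.58
New: n = 630, width ≈ 2.17

Width reduced by factor of 6.58/2.17 = 3.03.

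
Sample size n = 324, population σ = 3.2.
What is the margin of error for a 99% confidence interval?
Margin of error = 0.46

Margin of error = z* · σ/√n
= 2.576 · 3.2/√324
= 2.576 · 3.2/18.0000
= 0.46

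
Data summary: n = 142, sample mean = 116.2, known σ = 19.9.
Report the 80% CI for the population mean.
(114.06, 118.34)

z-interval (σ known):
z* = 1.282 for 80% confidence

Margin of error = z* · σ/√n = 1.282 · 19.9/√142 = 2.14

CI: (116.2 - 2.14, 116.2 + 2.14) = (114.06, 118.34)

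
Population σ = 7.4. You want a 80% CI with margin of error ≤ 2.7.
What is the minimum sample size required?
n ≥ 13

For margin E ≤ 2.7:
n ≥ (z* · σ / E)²
n ≥ (1.282 · 7.4 / 2.7)²
n ≥ 12.35

Minimum n = 13 (rounding up)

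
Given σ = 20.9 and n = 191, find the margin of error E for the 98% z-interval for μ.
Margin of error = 3.52

Margin of error = z* · σ/√n
= 2.326 · 20.9/√191
= 2.326 · 20.9/13.8203
= 3.52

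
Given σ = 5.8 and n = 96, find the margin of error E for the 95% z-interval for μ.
Margin of error = 1.16

Margin of error = z* · σ/√n
= 1.960 · 5.8/√96
= 1.960 · 5.8/9.7980
= 1.16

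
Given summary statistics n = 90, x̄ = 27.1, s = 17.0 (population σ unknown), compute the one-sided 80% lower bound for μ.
μ ≥ 25.58

Lower bound (one-sided):
t* = 0.846 (one-sided for 80%)
Lower bound = x̄ - t* · s/√n = 27.1 - 0.846 · 17.0/√90 = 25.58

We are 80% confident that μ ≥ 25.58.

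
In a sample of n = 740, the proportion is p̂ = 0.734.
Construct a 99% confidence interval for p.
(0.692, 0.776)

Proportion CI:
SE = √(p̂(1-p̂)/n) = √(0.734 · 0.266 / 740) = 0.01624

z* = 2.576
Margin = z* · SE = 2.576 · 0.01624 = 0.0418

CI: 0.734 ± 0.0418 = (0.692, 0.776)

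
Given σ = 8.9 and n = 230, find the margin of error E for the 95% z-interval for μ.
Margin of error = 1.15

Margin of error = z* · σ/√n
= 1.960 · 8.9/√230
= 1.960 · 8.9/15.1658
= 1.15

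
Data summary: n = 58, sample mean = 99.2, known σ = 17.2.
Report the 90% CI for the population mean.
(95.48, 102.92)

z-interval (σ known):
z* = 1.645 for 90% confidence

Margin of error = z* · σ/√n = 1.645 · 17.2/√58 = 3.72

CI: (99.2 - 3.72, 99.2 + 3.72) = (95.48, 102.92)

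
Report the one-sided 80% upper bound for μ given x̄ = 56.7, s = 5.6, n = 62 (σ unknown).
μ ≤ 57.30

Upper bound (one-sided):
t* = 0.848 (one-sided for 80%)
Upper bound = x̄ + t* · s/√n = 56.7 + 0.848 · 5.6/√62 = 57.30

We are 80% confident that μ ≤ 57.30.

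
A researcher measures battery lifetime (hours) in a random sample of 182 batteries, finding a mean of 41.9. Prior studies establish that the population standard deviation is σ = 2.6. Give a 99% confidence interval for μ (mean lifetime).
(41.40, 42.40)

z-interval (σ known):
z* = 2.576 for 99% confidence

Margin of error = z* · σ/√n = 2.576 · 2.6/√182 = 0.50

CI: (41.9 - 0.50, 41.9 + 0.50) = (41.40, 42.40)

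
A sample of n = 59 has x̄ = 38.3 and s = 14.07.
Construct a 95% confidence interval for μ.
(34.63, 41.97)

t-interval (σ unknown):
df = n - 1 = 58
t* = 2.002 for 95% confidence

Margin of error = t* · s/√n = 2.002 · 14.07/√59 = 3.67

CI: (34.63, 41.97)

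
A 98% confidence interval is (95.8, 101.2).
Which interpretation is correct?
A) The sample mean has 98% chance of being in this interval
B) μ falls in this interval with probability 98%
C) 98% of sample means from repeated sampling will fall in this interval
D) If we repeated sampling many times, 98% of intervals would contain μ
D

A) Wrong — x̄ is observed and sits in the interval by construction.
B) Wrong — μ is fixed; the randomness lives in the interval, not in μ.
C) Wrong — coverage applies to intervals containing μ, not to future x̄ values.
D) Correct — this is the frequentist long-run coverage interpretation.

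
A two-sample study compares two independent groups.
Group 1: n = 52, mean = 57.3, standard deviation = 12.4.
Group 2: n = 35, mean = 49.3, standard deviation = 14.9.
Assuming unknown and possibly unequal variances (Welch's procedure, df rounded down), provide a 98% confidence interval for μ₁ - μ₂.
(0.72, 15.28)

Difference: x̄₁ - x̄₂ = 8.00
SE = √(s₁²/n₁ + s₂²/n₂) = √(12.4²/52 + 14.9²/35) = 3.0496
df = 63.84 → 63 (Welch–Satterthwaite, rounded down)
t* = 2.387

CI: 8.00 ± 2.387 · 3.0496 = 8.00 ± 7.28 = (0.72, 15.28)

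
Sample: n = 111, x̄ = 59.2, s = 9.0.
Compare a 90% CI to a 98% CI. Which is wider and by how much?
98% CI is wider by 1.20

df = 110
90% CI: t* = 1.659, (57.78, 60.62), width = 2 · t* · s/√n = 2.83
98% CI: t* = 2.361, (57.18, 61.22), width = 2 · t* · s/√n = 4.03

The 98% CI is wider by 4.03 - 2.83 = 1.20.
Higher confidence requires a wider interval.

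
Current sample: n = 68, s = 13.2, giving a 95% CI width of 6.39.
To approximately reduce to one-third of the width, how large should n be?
n ≈ 612

CI width ∝ 1/√n
To reduce width by factor 3, need √n to grow by 3 → need 3² = 9 times as many samples.

Current: n = 68, width = 6.39
New: n = 612, width ≈ 2.10

Width reduced by factor of 6.39/2.10 = 3.04.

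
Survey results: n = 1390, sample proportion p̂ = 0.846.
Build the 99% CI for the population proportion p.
(0.821, 0.871)

Proportion CI:
SE = √(p̂(1-p̂)/n) = √(0.846 · 0.154 / 1390) = 0.00968

z* = 2.576
Margin = z* · SE = 2.576 · 0.00968 = 0.0249

CI: 0.846 ± 0.0249 = (0.821, 0.871)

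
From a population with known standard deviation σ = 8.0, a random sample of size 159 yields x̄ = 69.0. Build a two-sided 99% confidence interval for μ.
(67.37, 70.63)

z-interval (σ known):
z* = 2.576 for 99% confidence

Margin of error = z* · σ/√n = 2.576 · 8.0/√159 = 1.63

CI: (69.0 - 1.63, 69.0 + 1.63) = (67.37, 70.63)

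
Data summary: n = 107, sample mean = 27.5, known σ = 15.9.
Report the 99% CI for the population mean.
(23.54, 31.46)

z-interval (σ known):
z* = 2.576 for 99% confidence

Margin of error = z* · σ/√n = 2.576 · 15.9/√107 = 3.96

CI: (27.5 - 3.96, 27.5 + 3.96) = (23.54, 31.46)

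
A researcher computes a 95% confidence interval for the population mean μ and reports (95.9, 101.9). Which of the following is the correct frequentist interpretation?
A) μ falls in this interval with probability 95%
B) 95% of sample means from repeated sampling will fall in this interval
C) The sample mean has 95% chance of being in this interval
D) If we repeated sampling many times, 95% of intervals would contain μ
D

A) Wrong — μ is fixed; the randomness lives in the interval, not in μ.
B) Wrong — coverage applies to intervals containing μ, not to future x̄ values.
C) Wrong — x̄ is observed and sits in the interval by construction.
D) Correct — this is the frequentist long-run coverage interpretation.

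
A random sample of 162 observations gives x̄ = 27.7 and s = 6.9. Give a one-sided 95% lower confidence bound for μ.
μ ≥ 26.80

Lower bound (one-sided):
t* = 1.654 (one-sided for 95%)
Lower bound = x̄ - t* · s/√n = 27.7 - 1.654 · 6.9/√162 = 26.80

We are 95% confident that μ ≥ 26.80.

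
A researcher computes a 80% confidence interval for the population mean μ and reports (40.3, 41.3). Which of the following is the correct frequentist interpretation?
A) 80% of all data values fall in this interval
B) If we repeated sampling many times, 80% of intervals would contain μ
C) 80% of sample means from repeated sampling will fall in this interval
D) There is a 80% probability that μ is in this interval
B

A) Wrong — a CI is about the parameter μ, not individual data values.
B) Correct — this is the frequentist long-run coverage interpretation.
C) Wrong — coverage applies to intervals containing μ, not to future x̄ values.
D) Wrong — μ is fixed; the randomness lives in the interval, not in μ.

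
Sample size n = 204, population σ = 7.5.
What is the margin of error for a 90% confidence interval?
Margin of error = 0.86

Margin of error = z* · σ/√n
= 1.645 · 7.5/√204
= 1.645 · 7.5/14.2829
= 0.86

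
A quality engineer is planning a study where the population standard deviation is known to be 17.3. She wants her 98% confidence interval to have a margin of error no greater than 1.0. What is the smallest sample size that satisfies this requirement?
n ≥ 1620

For margin E ≤ 1.0:
n ≥ (z* · σ / E)²
n ≥ (2.326 · 17.3 / 1.0)²
n ≥ 1619.24

Minimum n = 1620 (rounding up)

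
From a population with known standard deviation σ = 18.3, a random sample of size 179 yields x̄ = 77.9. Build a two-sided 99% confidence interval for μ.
(74.38, 81.42)

z-interval (σ known):
z* = 2.576 for 99% confidence

Margin of error = z* · σ/√n = 2.576 · 18.3/√179 = 3.52

CI: (77.9 - 3.52, 77.9 + 3.52) = (74.38, 81.42)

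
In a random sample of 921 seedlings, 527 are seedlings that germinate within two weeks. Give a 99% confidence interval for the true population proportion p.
(0.530, 0.614)

Proportion CI:
p̂ = 527/921 = 0.57220
SE = √(p̂(1-p̂)/n) = √(0.57220 · 0.42780 / 921) = 0.01630

z* = 2.576
Margin = z* · SE = 2.576 · 0.01630 = 0.0420

CI: 0.57220 ± 0.0420 = (0.530, 0.614)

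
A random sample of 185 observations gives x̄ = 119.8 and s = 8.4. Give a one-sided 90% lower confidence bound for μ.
μ ≥ 119.01

Lower bound (one-sided):
t* = 1.286 (one-sided for 90%)
Lower bound = x̄ - t* · s/√n = 119.8 - 1.286 · 8.4/√185 = 119.01

We are 90% confident that μ ≥ 119.01.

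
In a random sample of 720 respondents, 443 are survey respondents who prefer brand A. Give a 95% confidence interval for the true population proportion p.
(0.580, 0.651)

Proportion CI:
p̂ = 443/720 = 0.61528
SE = √(p̂(1-p̂)/n) = √(0.61528 · 0.38472 / 720) = 0.01813

z* = 1.960
Margin = z* · SE = 1.960 · 0.01813 = 0.0355

CI: 0.61528 ± 0.0355 = (0.580, 0.651)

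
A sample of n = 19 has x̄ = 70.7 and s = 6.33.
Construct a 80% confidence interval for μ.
(68.77, 72.63)

t-interval (σ unknown):
df = n - 1 = 18
t* = 1.330 for 80% confidence

Margin of error = t* · s/√n = 1.330 · 6.33/√19 = 1.93

CI: (68.77, 72.63)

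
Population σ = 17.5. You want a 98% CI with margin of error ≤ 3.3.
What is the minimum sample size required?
n ≥ 153

For margin E ≤ 3.3:
n ≥ (z* · σ / E)²
n ≥ (2.326 · 17.5 / 3.3)²
n ≥ 152.15

Minimum n = 153 (rounding up)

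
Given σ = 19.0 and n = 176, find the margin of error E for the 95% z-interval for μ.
Margin of error = 2.81

Margin of error = z* · σ/√n
= 1.960 · 19.0/√176
= 1.960 · 19.0/13.2665
= 2.81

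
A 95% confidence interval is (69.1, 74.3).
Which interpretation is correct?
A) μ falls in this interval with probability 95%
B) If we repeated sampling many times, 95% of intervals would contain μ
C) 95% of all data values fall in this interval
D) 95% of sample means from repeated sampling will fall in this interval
B

A) Wrong — μ is fixed; the randomness lives in the interval, not in μ.
B) Correct — this is the frequentist long-run coverage interpretation.
C) Wrong — a CI is about the parameter μ, not individual data values.
D) Wrong — coverage applies to intervals containing μ, not to future x̄ values.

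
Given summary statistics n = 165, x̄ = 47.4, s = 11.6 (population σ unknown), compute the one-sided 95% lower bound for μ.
μ ≥ 45.91

Lower bound (one-sided):
t* = 1.654 (one-sided for 95%)
Lower bound = x̄ - t* · s/√n = 47.4 - 1.654 · 11.6/√165 = 45.91

We are 95% confident that μ ≥ 45.91.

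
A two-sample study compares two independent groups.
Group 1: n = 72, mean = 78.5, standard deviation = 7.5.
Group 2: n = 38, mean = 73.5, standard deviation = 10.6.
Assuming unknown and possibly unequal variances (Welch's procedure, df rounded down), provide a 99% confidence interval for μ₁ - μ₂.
(-0.15, 10.15)

Difference: x̄₁ - x̄₂ = 5.00
SE = √(s₁²/n₁ + s₂²/n₂) = √(7.5²/72 + 10.6²/38) = 1.9334
df = 57.06 → 57 (Welch–Satterthwaite, rounded down)
t* = 2.665

CI: 5.00 ± 2.665 · 1.9334 = 5.00 ± 5.15 = (-0.15, 10.15)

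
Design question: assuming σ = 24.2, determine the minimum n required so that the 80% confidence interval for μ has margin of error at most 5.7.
n ≥ 30

For margin E ≤ 5.7:
n ≥ (z* · σ / E)²
n ≥ (1.282 · 24.2 / 5.7)²
n ≥ 29.62

Minimum n = 30 (rounding up)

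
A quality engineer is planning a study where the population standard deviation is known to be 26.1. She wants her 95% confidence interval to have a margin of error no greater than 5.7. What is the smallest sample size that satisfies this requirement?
n ≥ 81

For margin E ≤ 5.7:
n ≥ (z* · σ / E)²
n ≥ (1.960 · 26.1 / 5.7)²
n ≥ 80.55

Minimum n = 81 (rounding up)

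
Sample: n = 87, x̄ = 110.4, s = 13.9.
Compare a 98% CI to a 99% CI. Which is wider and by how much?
99% CI is wider by 0.79

df = 86
98% CI: t* = 2.370, (106.87, 113.93), width = 2 · t* · s/√n = 7.06
99% CI: t* = 2.634, (106.47, 114.33), width = 2 · t* · s/√n = 7.85

The 99% CI is wider by 7.85 - 7.06 = 0.79.
Higher confidence requires a wider interval.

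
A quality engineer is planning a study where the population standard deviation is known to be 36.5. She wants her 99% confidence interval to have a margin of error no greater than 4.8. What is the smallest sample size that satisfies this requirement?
n ≥ 384

For margin E ≤ 4.8:
n ≥ (z* · σ / E)²
n ≥ (2.576 · 36.5 / 4.8)²
n ≥ 383.70

Minimum n = 384 (rounding up)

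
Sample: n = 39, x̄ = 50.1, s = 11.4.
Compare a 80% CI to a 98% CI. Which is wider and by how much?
98% CI is wider by 4.11

df = 38
80% CI: t* = 1.304, (47.72, 52.48), width = 2 · t* · s/√n = 4.76
98% CI: t* = 2.429, (45.67, 54.53), width = 2 · t* · s/√n = 8.87

The 98% CI is wider by 8.87 - 4.76 = 4.11.
Higher confidence requires a wider interval.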